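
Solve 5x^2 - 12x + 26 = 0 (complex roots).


disc = (-12)^2 - 4*5*26 = 144 - 520 = -376
sqrt(|disc|) = sqrt(376) = 19.3907
Real part = 12/(2*5) = 1.2000
Imag part = 19.3907/(2*5) = 1.9391

1.2000 ± 1.9391i


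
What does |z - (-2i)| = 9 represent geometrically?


|z - z0| = r is a circle with center z0 and radius r.
Center = (0, -2), radius = 9

Circle with center (0, -2) and radius 9


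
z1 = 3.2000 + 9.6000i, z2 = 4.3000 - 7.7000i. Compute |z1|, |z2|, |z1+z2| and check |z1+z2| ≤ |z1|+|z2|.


|z1| = sqrt(3.2^2 + 9.6^2) = sqrt(102.4) = 10.1193
|z2| = sqrt(4.3^2 + (-7.7)^2) = sqrt(77.78) = 8.8193
z1+z2 = 7.5000 + 1.9000i
|z1+z2| = sqrt(59.86) = 7.7369
|z1|+|z2| = 10.1193 + 8.8193 = 18.9386

|z1+z2| = 7.7369 ≤ |z1|+|z2| = 18.9386 (verified)


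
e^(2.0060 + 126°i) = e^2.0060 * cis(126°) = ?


e^2.0060 = 7.4335
cos(126°) = -0.58779
sin(126°) = 0.809017
Real = 7.4335*(-0.58779) = -4.3693
Imag = 7.4335*0.809017 = 6.0138

-4.3693 + 6.0138i


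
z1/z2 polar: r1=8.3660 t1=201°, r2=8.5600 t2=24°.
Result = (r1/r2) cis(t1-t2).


r = 8.3660 / 8.5600 = 0.9773
theta = 201° - 24° = 177° = 177° (mod 360)

0.9773 cis(177°)


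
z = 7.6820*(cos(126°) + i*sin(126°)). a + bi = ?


a = 7.6820*cos(126°) = 7.6820*(-0.58779) = -4.5154
b = 7.6820*sin(126°) = 7.6820*0.80902 = 6.2149

-4.5154 + 6.2149i


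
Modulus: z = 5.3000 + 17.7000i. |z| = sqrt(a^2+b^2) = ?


|z| = sqrt(5.3^2 + 17.7^2) = sqrt(28.09 + 313.29) = sqrt(341.38) = 18.4765

|z| = 18.4765


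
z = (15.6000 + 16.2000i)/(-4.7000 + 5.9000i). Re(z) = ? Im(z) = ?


Multiply by conjugate: (15.6000 + 16.2000i)(-4.7000 - 5.9000i) / ((-4.7)^2 + 5.9^2)
Numerator real = 15.6*(-4.7) + 16.2*5.9 = 22.26
Numerator imag = 16.2*(-4.7) - 15.6*5.9 = -168.18
Denominator = 56.9
Re(z) = 22.26/56.9 = 0.3912
Im(z) = -168.18/56.9 = -2.9557

Re(z) = 0.3912, Im(z) = -2.9557


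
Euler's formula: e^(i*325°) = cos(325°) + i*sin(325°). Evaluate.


cos(325°) = 0.8192
sin(325°) = -0.5736

e^(i*325°) = 0.8192 - 0.5736i


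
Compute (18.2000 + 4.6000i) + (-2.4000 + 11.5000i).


Real: 18.2 - 2.4 = 15.8
Imag: 4.6 + 11.5 = 16.1

15.8000 + 16.1000i


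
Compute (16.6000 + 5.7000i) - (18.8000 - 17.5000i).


Real: 16.6 - 18.8 = -2.2
Imag: 5.7 + 17.5 = 23.2

-2.2000 + 23.2000i


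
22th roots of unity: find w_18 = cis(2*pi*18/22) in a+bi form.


Angle = 360*18/22 = 294.5455°
a = cos(294.5455°) = 0.4154
b = sin(294.5455°) = -0.9096

0.4154 - 0.9096i


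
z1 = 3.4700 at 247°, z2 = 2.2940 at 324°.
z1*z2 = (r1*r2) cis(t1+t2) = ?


r = 3.4700 * 2.2940 = 7.9602
theta = 247° + 324° = 571° = 211° (mod 360)

7.9602 cis(211°)


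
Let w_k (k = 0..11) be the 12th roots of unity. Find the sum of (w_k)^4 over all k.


The roots are w_k = w^k with w = e^(2*pi*i/12), and (w^k)^4 = (w^4)^k.
So S = 1 + u + u^2 + ... + u^(11) with u = w^4.
4 = 0*12 + 4, so 4 is not a multiple of 12: u = w^4 ≠ 1 (w is a primitive 12th root), while u^12 = (w^12)^4 = 1.
Geometric series: S = (1 - u^12)/(1 - u) = (1 - 1)/(1 - u) = 0

S = 0


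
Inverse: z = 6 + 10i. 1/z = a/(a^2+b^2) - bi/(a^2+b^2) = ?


|z|^2 = 36+100 = 136
1/z = (6 - 10i)/136

1/z = 0.0441 - 0.0735i


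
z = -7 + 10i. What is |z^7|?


|z| = sqrt(49+100) = sqrt(149) = 12.2066
|z^7| = |z|^7 = (sqrt(149))^7 = 149^3 * sqrt(149) = 3307949*sqrt(149)

|z^7| = 3307949*sqrt(149) ≈ 40378663.4425


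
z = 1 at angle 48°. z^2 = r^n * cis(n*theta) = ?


r^2 = 1^2 = 1
n*theta = 2*48° = 96° = 96° (mod 360)
a = 1*cos(96°) = -0.1045
b = 1*sin(96°) = 0.9945

1 cis(96°) = -0.1045 + 0.9945i


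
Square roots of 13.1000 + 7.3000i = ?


|z| = sqrt(171.61+53.29) = 14.9967
sqrt((|z|+a)/2) = sqrt((14.9967+13.1)/2) = sqrt(14.0483) = 3.7481
sqrt((|z|-a)/2) = sqrt((14.9967-13.1)/2) = sqrt(0.9483) = 0.9738

±(3.7481 + 0.9738i) i.e. 3.7481 + 0.9738i and -3.7481 - 0.9738i


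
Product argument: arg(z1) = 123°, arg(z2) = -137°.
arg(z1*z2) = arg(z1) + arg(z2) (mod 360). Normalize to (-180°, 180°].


arg(z1*z2) = 123° - 137° = -14°
Normalized to (-180°, 180°]: -14°

-14°


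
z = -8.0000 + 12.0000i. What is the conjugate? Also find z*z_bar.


z_bar = -8.0000 - 12.0000i
z*z_bar = (-8)^2 + 12^2 = 64 + 144 = 208

z_bar = -8.0000 - 12.0000i, z*z_bar = 208


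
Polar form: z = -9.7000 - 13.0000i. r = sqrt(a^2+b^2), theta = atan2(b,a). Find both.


r = sqrt(94.09+169) = sqrt(263.09) = 16.2200
theta = atan2(-13, -9.7) = -126.7286 degrees

r = 16.2200, theta = -126.7286 degrees


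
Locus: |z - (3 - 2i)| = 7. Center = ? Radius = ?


|z - z0| = r is a circle with center z0 and radius r.
Center = (3, -2), radius = 7

Circle with center (3, -2) and radius 7


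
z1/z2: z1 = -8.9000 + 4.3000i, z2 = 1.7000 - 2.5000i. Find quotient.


Conjugate of z2 = 1.7000 + 2.5000i
Numerator: (-8.9000 + 4.3000i)(1.7000 + 2.5000i) = -25.8800 - 14.9400i
Denominator: 1.7^2 + (-2.5)^2 = 9.14
Result = (-25.8800 - 14.9400i)/9.14

-2.8315 - 1.6346i


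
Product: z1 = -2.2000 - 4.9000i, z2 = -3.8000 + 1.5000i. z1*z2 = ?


Real = -2.2*(-3.8) - (-4.9)*1.5 = 8.36 - (-7.35) = 15.71
Imag = -2.2*1.5 - (3.8)*(-4.9) = -3.3 + 18.62 = 15.32

15.7100 + 15.3200i


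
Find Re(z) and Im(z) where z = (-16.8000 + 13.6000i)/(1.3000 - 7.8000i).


Multiply by conjugate: (-16.8000 + 13.6000i)(1.3000 + 7.8000i) / (1.3^2 + (-7.8)^2)
Numerator real = -16.8*1.3 + 13.6*(-7.8) = -127.92
Numerator imag = 13.6*1.3 - (-16.8)*(-7.8) = -113.36
Denominator = 62.53
Re(z) = -127.92/62.53 = -2.0457
Im(z) = -113.36/62.53 = -1.8129

Re(z) = -2.0457, Im(z) = -1.8129


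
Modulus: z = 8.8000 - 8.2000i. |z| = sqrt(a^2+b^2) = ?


|z| = sqrt(8.8^2 + (-8.2)^2) = sqrt(77.44 + 67.24) = sqrt(144.68) = 12.0283

|z| = 12.0283


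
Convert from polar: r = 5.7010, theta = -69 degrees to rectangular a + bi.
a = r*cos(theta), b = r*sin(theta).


a = 5.7010*cos(-69°) = 5.7010*0.35837 = 2.0431
b = 5.7010*sin(-69°) = 5.7010*(-0.93358) = -5.3223

2.0431 - 5.3223i


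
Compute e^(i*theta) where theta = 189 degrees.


cos(189°) = -0.9877
sin(189°) = -0.1564

e^(i*189°) = -0.9877 - 0.1564i


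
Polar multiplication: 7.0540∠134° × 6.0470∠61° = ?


r = 7.0540 * 6.0470 = 42.6555
theta = 134° + 61° = 195° = 195° (mod 360)

42.6555 cis(195°)


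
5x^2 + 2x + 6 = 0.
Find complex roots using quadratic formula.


disc = 2^2 - 4*5*6 = 4 - 120 = -116
sqrt(|disc|) = sqrt(116) = 10.7703
Real part = -2/(2*5) = -0.2000
Imag part = 10.7703/(2*5) = 1.0770

-0.2000 ± 1.0770i


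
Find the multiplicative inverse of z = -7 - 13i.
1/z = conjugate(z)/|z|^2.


|z|^2 = 49+169 = 218
1/z = (-7 + 13i)/218

1/z = -0.0321 + 0.0596i


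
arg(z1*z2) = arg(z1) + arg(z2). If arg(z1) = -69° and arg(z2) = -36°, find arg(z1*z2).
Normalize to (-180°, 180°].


arg(z1*z2) = -69° - 36° = -105°
Normalized to (-180°, 180°]: -105°

-105°


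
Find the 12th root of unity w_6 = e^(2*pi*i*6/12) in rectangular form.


Angle = 360*6/12 = 180°
a = cos(180°) = -1.0000
b = sin(180°) = 0

-1.0000 + 0i


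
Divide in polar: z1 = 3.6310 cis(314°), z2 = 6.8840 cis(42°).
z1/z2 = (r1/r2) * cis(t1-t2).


r = 3.6310 / 6.8840 = 0.5275
theta = 314° - 42° = 272° = 272° (mod 360)

0.5275 cis(272°)


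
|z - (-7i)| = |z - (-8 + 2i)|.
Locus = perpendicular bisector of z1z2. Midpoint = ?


Equal distances means the locus is the perpendicular bisector of z1 and z2.
Midpoint = ((0+(-8))/2, (-7+2)/2) = (-4.0000, -2.5000)

Perpendicular bisector through (-4.0000, -2.5000)


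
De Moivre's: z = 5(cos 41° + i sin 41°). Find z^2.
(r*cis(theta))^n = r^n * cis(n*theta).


r^2 = 5^2 = 25
n*theta = 2*41° = 82° = 82° (mod 360)
a = 25*cos(82°) = 3.4793
b = 25*sin(82°) = 24.7567

25 cis(82°) = 3.4793 + 24.7567i


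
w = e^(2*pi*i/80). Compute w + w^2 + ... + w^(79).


With w = e^(2*pi*i/80), all 80 of the 80th roots of unity w^0 = 1, w, ..., w^(79) sum to 0: 1 + w + ... + w^(79) = (1 - w^80)/(1 - w) = 0 since w^80 = 1, w ≠ 1.
Removing the root 1: w + w^2 + ... + w^(79) = 0 - 1 = -1

Sum = -1


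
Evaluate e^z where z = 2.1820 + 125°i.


e^2.1820 = 8.8640
cos(125°) = -0.57358
sin(125°) = 0.819152
Real = 8.8640*(-0.57358) = -5.0842
Imag = 8.8640*0.819152 = 7.2610

-5.0842 + 7.2610i


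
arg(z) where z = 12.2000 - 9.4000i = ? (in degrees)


Re = 12.2, Im = -9.4
arg = atan2(-9.4, 12.2) = -37.6140 degrees

arg(z) = -37.6140 degrees


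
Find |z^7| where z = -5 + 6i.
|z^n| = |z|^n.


|z| = sqrt(25+36) = sqrt(61) = 7.8102
|z^7| = |z|^7 = (sqrt(61))^7 = 61^3 * sqrt(61) = 226981*sqrt(61)

|z^7| = 226981*sqrt(61) ≈ 1772778.2817


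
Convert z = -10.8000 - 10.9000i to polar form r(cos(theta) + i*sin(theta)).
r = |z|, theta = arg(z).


r = sqrt(116.64+118.81) = sqrt(235.45) = 15.3444
theta = atan2(-10.9, -10.8) = -134.7360 degrees

r = 15.3444, theta = -134.7360 degrees


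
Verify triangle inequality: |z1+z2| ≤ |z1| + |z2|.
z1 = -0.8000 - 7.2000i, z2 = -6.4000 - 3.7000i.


|z1| = sqrt((-0.8)^2 + (-7.2)^2) = sqrt(52.48) = 7.2443
|z2| = sqrt((-6.4)^2 + (-3.7)^2) = sqrt(54.65) = 7.3926
z1+z2 = -7.2000 - 10.9000i
|z1+z2| = sqrt(170.65) = 13.0633
|z1|+|z2| = 7.2443 + 7.3926 = 14.6369

|z1+z2| = 13.0633 ≤ |z1|+|z2| = 14.6369 (verified)


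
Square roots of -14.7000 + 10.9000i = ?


|z| = sqrt(216.09+118.81) = 18.3003
sqrt((|z|+a)/2) = sqrt((18.3003+(-14.7))/2) = sqrt(1.8001) = 1.3417
sqrt((|z|-a)/2) = sqrt((18.3003-(-14.7))/2) = sqrt(16.5001) = 4.0620

±(1.3417 + 4.0620i) i.e. 1.3417 + 4.0620i and -1.3417 - 4.0620i


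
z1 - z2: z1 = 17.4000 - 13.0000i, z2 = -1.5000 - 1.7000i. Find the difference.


Real: 17.4 + 1.5 = 18.9
Imag: -13 + 1.7 = -11.3

18.9000 - 11.3000i


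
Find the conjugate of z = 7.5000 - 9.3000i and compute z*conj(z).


z_bar = 7.5000 + 9.3000i
z*z_bar = 7.5^2 + (-9.3)^2 = 56.25 + 86.49 = 142.74

z_bar = 7.5000 + 9.3000i, z*z_bar = 142.74


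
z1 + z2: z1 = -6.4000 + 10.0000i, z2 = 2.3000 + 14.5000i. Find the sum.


Real: -6.4 + 2.3 = -4.1
Imag: 10 + 14.5 = 24.5

-4.1000 + 24.5000i


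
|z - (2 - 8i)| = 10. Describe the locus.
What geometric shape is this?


|z - z0| = r is a circle with center z0 and radius r.
Center = (2, -8), radius = 10

Circle with center (2, -8) and radius 10


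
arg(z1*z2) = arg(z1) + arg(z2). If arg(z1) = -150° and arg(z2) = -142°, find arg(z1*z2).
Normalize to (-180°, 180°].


arg(z1*z2) = -150° - 142° = -292°
Normalized to (-180°, 180°]: 68°

68°


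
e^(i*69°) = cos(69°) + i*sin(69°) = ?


cos(69°) = 0.3584
sin(69°) = 0.9336

e^(i*69°) = 0.3584 + 0.9336i


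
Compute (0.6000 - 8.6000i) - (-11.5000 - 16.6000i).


Real: 0.6 + 11.5 = 12.1
Imag: -8.6 + 16.6 = 8

12.1000 + 8.0000i


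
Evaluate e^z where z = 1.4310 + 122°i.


e^1.4310 = 4.1829
cos(122°) = -0.52992
sin(122°) = 0.84805
Real = 4.1829*(-0.52992) = -2.2166
Imag = 4.1829*0.84805 = 3.5473

-2.2166 + 3.5473i


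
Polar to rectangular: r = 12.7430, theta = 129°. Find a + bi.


a = 12.7430*cos(129°) = 12.7430*(-0.62932) = -8.0194
b = 12.7430*sin(129°) = 12.7430*0.77715 = 9.9032

-8.0194 + 9.9032i


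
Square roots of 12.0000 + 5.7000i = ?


|z| = sqrt(144+32.49) = 13.2850
sqrt((|z|+a)/2) = sqrt((13.2850+12)/2) = sqrt(12.6425) = 3.5556
sqrt((|z|-a)/2) = sqrt((13.2850-12)/2) = sqrt(0.6425) = 0.8015

±(3.5556 + 0.8015i) i.e. 3.5556 + 0.8015i and -3.5556 - 0.8015i


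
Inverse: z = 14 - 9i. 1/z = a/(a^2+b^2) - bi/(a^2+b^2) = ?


|z|^2 = 196+81 = 277
1/z = (14 + 9i)/277

1/z = 0.0505 + 0.0325i


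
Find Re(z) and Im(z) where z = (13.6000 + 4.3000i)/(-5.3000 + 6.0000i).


Multiply by conjugate: (13.6000 + 4.3000i)(-5.3000 - 6.0000i) / ((-5.3)^2 + 6^2)
Numerator real = 13.6*(-5.3) + 4.3*6 = -46.28
Numerator imag = 4.3*(-5.3) - 13.6*6 = -104.39
Denominator = 64.09
Re(z) = -46.28/64.09 = -0.7221
Im(z) = -104.39/64.09 = -1.6288

Re(z) = -0.7221, Im(z) = -1.6288


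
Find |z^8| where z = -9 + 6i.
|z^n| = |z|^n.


|z| = sqrt(81+36) = sqrt(117) = 10.8167
|z^8| = |z|^8 = (sqrt(117))^8 = 117^4 = 187388721

|z^8| = 187388721


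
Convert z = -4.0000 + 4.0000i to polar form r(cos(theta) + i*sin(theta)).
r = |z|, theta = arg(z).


r = sqrt(16+16) = sqrt(32) = 5.6569
theta = atan2(4, -4) = 135.0000 degrees

r = 5.6569, theta = 135.0000 degrees


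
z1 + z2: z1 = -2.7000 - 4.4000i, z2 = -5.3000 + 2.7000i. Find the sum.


Real: -2.7 - 5.3 = -8
Imag: -4.4 + 2.7 = -1.7

-8.0000 - 1.7000i


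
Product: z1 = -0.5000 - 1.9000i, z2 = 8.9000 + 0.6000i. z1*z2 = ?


Real = -0.5*8.9 - (-1.9)*0.6 = -4.45 - (-1.14) = -3.31
Imag = -0.5*0.6 + 8.9*(-1.9) = -0.3 - (16.91) = -17.21

-3.3100 - 17.2100i


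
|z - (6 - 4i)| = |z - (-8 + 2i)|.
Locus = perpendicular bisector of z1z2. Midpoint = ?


Equal distances means the locus is the perpendicular bisector of z1 and z2.
Midpoint = ((6+(-8))/2, (-4+2)/2) = (-1.0000, -1.0000)

Perpendicular bisector through (-1.0000, -1.0000)


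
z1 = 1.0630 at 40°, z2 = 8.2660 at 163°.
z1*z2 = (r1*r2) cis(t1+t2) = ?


r = 1.0630 * 8.2660 = 8.7868
theta = 40° + 163° = 203° = 203° (mod 360)

8.7868 cis(203°)


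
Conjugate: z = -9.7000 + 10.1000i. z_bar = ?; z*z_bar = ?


z_bar = -9.7000 - 10.1000i
z*z_bar = (-9.7)^2 + 10.1^2 = 94.09 + 102.01 = 196.1

z_bar = -9.7000 - 10.1000i, z*z_bar = 196.1


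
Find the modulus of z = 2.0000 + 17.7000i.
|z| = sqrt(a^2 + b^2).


|z| = sqrt(2^2 + 17.7^2) = sqrt(4 + 313.29) = sqrt(317.29) = 17.8126

|z| = 17.8126


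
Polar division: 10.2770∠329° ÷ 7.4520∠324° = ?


r = 10.2770 / 7.4520 = 1.3791
theta = 329° - 324° = 5° = 5° (mod 360)

1.3791 cis(5°)


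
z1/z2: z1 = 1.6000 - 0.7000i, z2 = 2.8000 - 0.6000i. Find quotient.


Conjugate of z2 = 2.8000 + 0.6000i
Numerator: (1.6000 - 0.7000i)(2.8000 + 0.6000i) = 4.9000 - 1.0000i
Denominator: 2.8^2 + (-0.6)^2 = 8.2
Result = (4.9000 - 1.0000i)/8.2

0.5976 - 0.1220i


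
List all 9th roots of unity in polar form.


The 9th roots of unity are cis(360k/9°) for k=0..8
Angle step = 360/9 = 40°
Primitive root: cis(40°)
Primitive root = 0.7660 + 0.6428i

9 roots at angles: 0°, 40°, 80°, 120°, 160°, 200°, 240°, 280°, 320°


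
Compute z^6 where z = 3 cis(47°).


r^6 = 3^6 = 729
n*theta = 6*47° = 282° = 282° (mod 360)
a = 729*cos(282°) = 151.5676
b = 729*sin(282°) = -713.0696

729 cis(282°) = 151.5676 - 713.0696i


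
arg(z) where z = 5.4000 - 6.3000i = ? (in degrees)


Re = 5.4, Im = -6.3
arg = atan2(-6.3, 5.4) = -49.3987 degrees

arg(z) = -49.3987 degrees


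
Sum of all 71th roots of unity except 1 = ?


With w = e^(2*pi*i/71), all 71 of the 71th roots of unity w^0 = 1, w, ..., w^(70) sum to 0: 1 + w + ... + w^(70) = (1 - w^71)/(1 - w) = 0 since w^71 = 1, w ≠ 1.
Removing the root 1: w + w^2 + ... + w^(70) = 0 - 1 = -1

Sum = -1


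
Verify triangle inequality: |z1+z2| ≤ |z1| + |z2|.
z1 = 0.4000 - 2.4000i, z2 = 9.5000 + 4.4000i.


|z1| = sqrt(0.4^2 + (-2.4)^2) = sqrt(5.92) = 2.4331
|z2| = sqrt(9.5^2 + 4.4^2) = sqrt(109.61) = 10.4695
z1+z2 = 9.9000 + 2.0000i
|z1+z2| = sqrt(102.01) = 10.1000
|z1|+|z2| = 2.4331 + 10.4695 = 12.9026

|z1+z2| = 10.1000 ≤ |z1|+|z2| = 12.9026 (verified)


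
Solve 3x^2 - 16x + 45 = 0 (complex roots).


disc = (-16)^2 - 4*3*45 = 256 - 540 = -284
sqrt(|disc|) = sqrt(284) = 16.8523
Real part = 16/(2*3) = 2.6667
Imag part = 16.8523/(2*3) = 2.8087

2.6667 ± 2.8087i


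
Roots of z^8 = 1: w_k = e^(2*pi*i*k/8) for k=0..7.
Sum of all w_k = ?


The sum of all 8th roots of unity is 0.
Geometric series: (1 - w^8)/(1 - w) = (1-1)/(1-w) = 0 since w^8 = 1, w ≠ 1.
Alternatively: coefficient of z^7 in z^8 - 1 is 0.

0


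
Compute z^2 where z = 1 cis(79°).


r^2 = 1^2 = 1
n*theta = 2*79° = 158° = 158° (mod 360)
a = 1*cos(158°) = -0.9272
b = 1*sin(158°) = 0.3746

1 cis(158°) = -0.9272 + 0.3746i


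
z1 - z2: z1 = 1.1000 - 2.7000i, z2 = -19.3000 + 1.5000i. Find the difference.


Real: 1.1 + 19.3 = 20.4
Imag: -2.7 - 1.5 = -4.2

20.4000 - 4.2000i


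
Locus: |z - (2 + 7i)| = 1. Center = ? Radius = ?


|z - z0| = r is a circle with center z0 and radius r.
Center = (2, 7), radius = 1

Circle with center (2, 7) and radius 1


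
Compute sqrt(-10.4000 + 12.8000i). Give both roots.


|z| = sqrt(108.16+163.84) = 16.4924
sqrt((|z|+a)/2) = sqrt((16.4924+(-10.4))/2) = sqrt(3.0462) = 1.7453
sqrt((|z|-a)/2) = sqrt((16.4924-(-10.4))/2) = sqrt(13.4462) = 3.6669

±(1.7453 + 3.6669i) i.e. 1.7453 + 3.6669i and -1.7453 - 3.6669i


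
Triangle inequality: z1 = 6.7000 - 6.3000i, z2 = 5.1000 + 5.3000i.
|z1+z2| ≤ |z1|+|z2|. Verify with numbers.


|z1| = sqrt(6.7^2 + (-6.3)^2) = sqrt(84.58) = 9.1967
|z2| = sqrt(5.1^2 + 5.3^2) = sqrt(54.1) = 7.3553
z1+z2 = 11.8000 - i
|z1+z2| = sqrt(140.24) = 11.8423
|z1|+|z2| = 9.1967 + 7.3553 = 16.5520

|z1+z2| = 11.8423 ≤ |z1|+|z2| = 16.5520 (verified)


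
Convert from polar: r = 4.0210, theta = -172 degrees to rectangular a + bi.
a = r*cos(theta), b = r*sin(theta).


a = 4.0210*cos(-172°) = 4.0210*(-0.99027) = -3.9819
b = 4.0210*sin(-172°) = 4.0210*(-0.13917) = -0.5596

-3.9819 - 0.5596i


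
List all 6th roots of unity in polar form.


The 6th roots of unity are cis(360k/6°) for k=0..5
Angle step = 360/6 = 60°
Primitive root: cis(60°)
Primitive root = 0.5000 + 0.8660i

6 roots at angles: 0°, 60°, 120°, 180°, 240°, 300°


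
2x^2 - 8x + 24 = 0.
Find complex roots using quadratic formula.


disc = (-8)^2 - 4*2*24 = 64 - 192 = -128
sqrt(|disc|) = sqrt(128) = 11.3137
Real part = 8/(2*2) = 2.0000
Imag part = 11.3137/(2*2) = 2.8284

2.0000 ± 2.8284i


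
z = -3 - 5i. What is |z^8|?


|z| = sqrt(9+25) = sqrt(34) = 5.8310
|z^8| = |z|^8 = (sqrt(34))^8 = 34^4 = 1336336

|z^8| = 1336336


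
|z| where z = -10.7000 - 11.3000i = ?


|z| = sqrt((-10.7)^2 + (-11.3)^2) = sqrt(114.49 + 127.69) = sqrt(242.18) = 15.5621

|z| = 15.5621


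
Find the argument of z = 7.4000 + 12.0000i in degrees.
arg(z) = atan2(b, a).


Re = 7.4, Im = 12
arg = atan2(12, 7.4) = 58.3392 degrees

arg(z) = 58.3392 degrees


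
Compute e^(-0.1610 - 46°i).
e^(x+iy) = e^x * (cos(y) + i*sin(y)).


e^-0.1610 = 0.8513
cos(-46°) = 0.6947
sin(-46°) = -0.71934
Real = 0.8513*0.6947 = 0.5914
Imag = 0.8513*(-0.71934) = -0.6124

0.5914 - 0.6124i


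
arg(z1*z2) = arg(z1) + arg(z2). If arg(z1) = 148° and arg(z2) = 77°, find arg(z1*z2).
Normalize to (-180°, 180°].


arg(z1*z2) = 148° + 77° = 225°
Normalized to (-180°, 180°]: -135°

-135°


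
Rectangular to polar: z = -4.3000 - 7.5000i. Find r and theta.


r = sqrt(18.49+56.25) = sqrt(74.74) = 8.6452
theta = atan2(-7.5, -4.3) = -119.8271 degrees

r = 8.6452, theta = -119.8271 degrees


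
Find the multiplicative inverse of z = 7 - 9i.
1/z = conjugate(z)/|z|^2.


|z|^2 = 49+81 = 130
1/z = (7 + 9i)/130

1/z = 0.0538 + 0.0692i


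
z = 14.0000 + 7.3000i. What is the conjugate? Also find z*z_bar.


z_bar = 14.0000 - 7.3000i
z*z_bar = 14^2 + 7.3^2 = 196 + 53.29 = 249.29

z_bar = 14.0000 - 7.3000i, z*z_bar = 249.29


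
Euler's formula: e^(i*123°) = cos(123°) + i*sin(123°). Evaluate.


cos(123°) = -0.5446
sin(123°) = 0.8387

e^(i*123°) = -0.5446 + 0.8387i


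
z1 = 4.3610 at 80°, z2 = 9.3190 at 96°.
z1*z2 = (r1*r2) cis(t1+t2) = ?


r = 4.3610 * 9.3190 = 40.6402
theta = 80° + 96° = 176° = 176° (mod 360)

40.6402 cis(176°)


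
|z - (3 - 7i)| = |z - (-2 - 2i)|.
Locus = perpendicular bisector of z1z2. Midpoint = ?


Equal distances means the locus is the perpendicular bisector of z1 and z2.
Midpoint = ((3+(-2))/2, (-7+(-2))/2) = (0.5000, -4.5000)

Perpendicular bisector through (0.5000, -4.5000)


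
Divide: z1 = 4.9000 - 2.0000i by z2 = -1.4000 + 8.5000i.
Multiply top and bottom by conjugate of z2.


Conjugate of z2 = -1.4000 - 8.5000i
Numerator: (4.9000 - 2.0000i)(-1.4000 - 8.5000i) = -23.8600 - 38.8500i
Denominator: (-1.4)^2 + 8.5^2 = 74.21
Result = (-23.8600 - 38.8500i)/74.21

-0.3215 - 0.5235i


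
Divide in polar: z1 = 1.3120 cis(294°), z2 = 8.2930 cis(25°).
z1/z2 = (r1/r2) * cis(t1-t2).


r = 1.3120 / 8.2930 = 0.1582
theta = 294° - 25° = 269° = 269° (mod 360)

0.1582 cis(269°)


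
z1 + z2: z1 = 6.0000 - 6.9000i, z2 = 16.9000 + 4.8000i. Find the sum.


Real: 6 + 16.9 = 22.9
Imag: -6.9 + 4.8 = -2.1

22.9000 - 2.1000i


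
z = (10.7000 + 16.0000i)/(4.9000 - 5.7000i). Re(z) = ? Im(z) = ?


Multiply by conjugate: (10.7000 + 16.0000i)(4.9000 + 5.7000i) / (4.9^2 + (-5.7)^2)
Numerator real = 10.7*4.9 + 16*(-5.7) = -38.77
Numerator imag = 16*4.9 - 10.7*(-5.7) = 139.39
Denominator = 56.5
Re(z) = -38.77/56.5 = -0.6862
Im(z) = 139.39/56.5 = 2.4671

Re(z) = -0.6862, Im(z) = 2.4671


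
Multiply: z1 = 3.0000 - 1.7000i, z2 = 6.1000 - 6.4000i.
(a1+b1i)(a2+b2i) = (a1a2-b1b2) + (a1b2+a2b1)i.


Real = 3*6.1 - (-1.7)*(-6.4) = 18.3 - 10.88 = 7.42
Imag = 3*(-6.4) + 6.1*(-1.7) = -19.2 - (10.37) = -29.57

7.4200 - 29.5700i


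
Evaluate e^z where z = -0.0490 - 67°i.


e^-0.0490 = 0.9522
cos(-67°) = 0.3907
sin(-67°) = -0.9205
Real = 0.9522*0.3907 = 0.3720
Imag = 0.9522*(-0.9205) = -0.8765

0.3720 - 0.8765i


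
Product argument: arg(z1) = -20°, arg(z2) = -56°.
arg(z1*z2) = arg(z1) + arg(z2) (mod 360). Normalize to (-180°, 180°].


arg(z1*z2) = -20° - 56° = -76°
Normalized to (-180°, 180°]: -76°

-76°


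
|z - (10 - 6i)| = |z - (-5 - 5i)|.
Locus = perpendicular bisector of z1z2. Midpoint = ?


Equal distances means the locus is the perpendicular bisector of z1 and z2.
Midpoint = ((10+(-5))/2, (-6+(-5))/2) = (2.5000, -5.5000)

Perpendicular bisector through (2.5000, -5.5000)


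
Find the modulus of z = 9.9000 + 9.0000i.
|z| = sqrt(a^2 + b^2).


|z| = sqrt(9.9^2 + 9^2) = sqrt(98.01 + 81) = sqrt(179.01) = 13.3795

|z| = 13.3795


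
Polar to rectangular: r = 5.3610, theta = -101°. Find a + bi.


a = 5.3610*cos(-101°) = 5.3610*(-0.1908) = -1.0229
b = 5.3610*sin(-101°) = 5.3610*(-0.98163) = -5.2625

-1.0229 - 5.2625i


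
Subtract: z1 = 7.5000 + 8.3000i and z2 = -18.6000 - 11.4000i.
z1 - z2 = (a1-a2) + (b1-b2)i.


Real: 7.5 + 18.6 = 26.1
Imag: 8.3 + 11.4 = 19.7

26.1000 + 19.7000i


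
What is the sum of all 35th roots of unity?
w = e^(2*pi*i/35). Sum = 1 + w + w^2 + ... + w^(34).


The sum of all 35th roots of unity is 0.
Geometric series: (1 - w^35)/(1 - w) = (1-1)/(1-w) = 0 since w^35 = 1, w ≠ 1.
Alternatively: coefficient of z^34 in z^35 - 1 is 0.

0


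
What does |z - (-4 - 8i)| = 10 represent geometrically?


|z - z0| = r is a circle with center z0 and radius r.
Center = (-4, -8), radius = 10

Circle with center (-4, -8) and radius 10


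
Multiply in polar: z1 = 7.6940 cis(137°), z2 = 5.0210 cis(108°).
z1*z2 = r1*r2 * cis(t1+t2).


r = 7.6940 * 5.0210 = 38.6316
theta = 137° + 108° = 245° = 245° (mod 360)

38.6316 cis(245°)


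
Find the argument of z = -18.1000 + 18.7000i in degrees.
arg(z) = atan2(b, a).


Re = -18.1, Im = 18.7
arg = atan2(18.7, -18.1) = 134.0659 degrees

arg(z) = 134.0659 degrees


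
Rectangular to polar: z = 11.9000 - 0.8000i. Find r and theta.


r = sqrt(141.61+0.64) = sqrt(142.25) = 11.9269
theta = atan2(-0.8, 11.9) = -3.8460 degrees

r = 11.9269, theta = -3.8460 degrees


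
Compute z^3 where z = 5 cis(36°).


r^3 = 5^3 = 125
n*theta = 3*36° = 108° = 108° (mod 360)
a = 125*cos(108°) = -38.6271
b = 125*sin(108°) = 118.8821

125 cis(108°) = -38.6271 + 118.8821i


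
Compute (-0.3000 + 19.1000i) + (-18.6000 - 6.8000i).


Real: -0.3 - 18.6 = -18.9
Imag: 19.1 - 6.8 = 12.3

-18.9000 + 12.3000i


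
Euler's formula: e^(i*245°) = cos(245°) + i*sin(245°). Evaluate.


cos(245°) = -0.4226
sin(245°) = -0.9063

e^(i*245°) = -0.4226 - 0.9063i


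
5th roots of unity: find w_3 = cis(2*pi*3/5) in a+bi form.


Angle = 360*3/5 = 216°
a = cos(216°) = -0.8090
b = sin(216°) = -0.5878

-0.8090 - 0.5878i


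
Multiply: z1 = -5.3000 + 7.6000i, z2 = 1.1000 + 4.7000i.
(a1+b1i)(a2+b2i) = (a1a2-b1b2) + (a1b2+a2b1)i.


Real = -5.3*1.1 - 7.6*4.7 = -5.83 - 35.72 = -41.55
Imag = -5.3*4.7 + 1.1*7.6 = -24.91 + 8.36 = -16.55

-41.5500 - 16.5500i


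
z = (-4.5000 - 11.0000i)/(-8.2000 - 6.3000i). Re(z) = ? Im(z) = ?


Multiply by conjugate: (-4.5000 - 11.0000i)(-8.2000 + 6.3000i) / ((-8.2)^2 + (-6.3)^2)
Numerator real = -4.5*(-8.2) - (11)*(-6.3) = 106.2
Numerator imag = -11*(-8.2) - (-4.5)*(-6.3) = 61.85
Denominator = 106.93
Re(z) = 106.2/106.93 = 0.9932
Im(z) = 61.85/106.93 = 0.5784

Re(z) = 0.9932, Im(z) = 0.5784


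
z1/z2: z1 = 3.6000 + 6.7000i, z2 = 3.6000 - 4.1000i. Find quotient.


Conjugate of z2 = 3.6000 + 4.1000i
Numerator: (3.6000 + 6.7000i)(3.6000 + 4.1000i) = -14.5100 + 38.8800i
Denominator: 3.6^2 + (-4.1)^2 = 29.77
Result = (-14.5100 + 38.8800i)/29.77

-0.4874 + 1.3060i


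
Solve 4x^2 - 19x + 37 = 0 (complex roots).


disc = (-19)^2 - 4*4*37 = 361 - 592 = -231
sqrt(|disc|) = sqrt(231) = 15.1987
Real part = 19/(2*4) = 2.3750
Imag part = 15.1987/(2*4) = 1.8998

2.3750 ± 1.8998i


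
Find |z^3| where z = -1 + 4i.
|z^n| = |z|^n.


|z| = sqrt(1+16) = sqrt(17) = 4.1231
|z^3| = |z|^3 = (sqrt(17))^3 = 17*sqrt(17)

|z^3| = 17*sqrt(17) ≈ 70.0928


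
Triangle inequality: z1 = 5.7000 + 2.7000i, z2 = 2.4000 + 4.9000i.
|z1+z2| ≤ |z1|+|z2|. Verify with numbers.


|z1| = sqrt(5.7^2 + 2.7^2) = sqrt(39.78) = 6.3071
|z2| = sqrt(2.4^2 + 4.9^2) = sqrt(29.77) = 5.4562
z1+z2 = 8.1000 + 7.6000i
|z1+z2| = sqrt(123.37) = 11.1072
|z1|+|z2| = 6.3071 + 5.4562 = 11.7633

|z1+z2| = 11.1072 ≤ |z1|+|z2| = 11.7633 (verified)


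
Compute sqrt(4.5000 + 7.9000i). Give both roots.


|z| = sqrt(20.25+62.41) = 9.0918
sqrt((|z|+a)/2) = sqrt((9.0918+4.5)/2) = sqrt(6.7959) = 2.6069
sqrt((|z|-a)/2) = sqrt((9.0918-4.5)/2) = sqrt(2.2959) = 1.5152

±(2.6069 + 1.5152i) i.e. 2.6069 + 1.5152i and -2.6069 - 1.5152i


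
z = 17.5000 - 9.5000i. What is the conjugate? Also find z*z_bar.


z_bar = 17.5000 + 9.5000i
z*z_bar = 17.5^2 + (-9.5)^2 = 306.25 + 90.25 = 396.5

z_bar = 17.5000 + 9.5000i, z*z_bar = 396.5


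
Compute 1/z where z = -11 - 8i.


|z|^2 = 121+64 = 185
1/z = (-11 + 8i)/185

1/z = -0.0595 + 0.0432i


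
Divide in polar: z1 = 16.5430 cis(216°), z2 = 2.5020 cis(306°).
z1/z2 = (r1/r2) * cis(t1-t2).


r = 16.5430 / 2.5020 = 6.6119
theta = 216° - 306° = -90° = 270° (mod 360)

6.6119 cis(270°)


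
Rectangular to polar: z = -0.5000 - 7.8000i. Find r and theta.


r = sqrt(0.25+60.84) = sqrt(61.09) = 7.8160
theta = atan2(-7.8, -0.5) = -93.6678 degrees

r = 7.8160, theta = -93.6678 degrees


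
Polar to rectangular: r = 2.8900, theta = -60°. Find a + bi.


a = 2.8900*cos(-60°) = 2.8900*0.5 = 1.4450
b = 2.8900*sin(-60°) = 2.8900*(-0.86603) = -2.5028

1.4450 - 2.5028i


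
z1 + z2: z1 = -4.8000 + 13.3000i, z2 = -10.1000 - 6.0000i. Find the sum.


Real: -4.8 - 10.1 = -14.9
Imag: 13.3 - 6 = 7.3

-14.9000 + 7.3000i


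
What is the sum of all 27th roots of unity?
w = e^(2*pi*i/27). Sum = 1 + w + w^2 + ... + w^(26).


The sum of all 27th roots of unity is 0.
Geometric series: (1 - w^27)/(1 - w) = (1-1)/(1-w) = 0 since w^27 = 1, w ≠ 1.
Alternatively: coefficient of z^26 in z^27 - 1 is 0.

0


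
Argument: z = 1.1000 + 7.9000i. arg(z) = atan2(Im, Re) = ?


Re = 1.1, Im = 7.9
arg = atan2(7.9, 1.1) = 82.0731 degrees

arg(z) = 82.0731 degrees


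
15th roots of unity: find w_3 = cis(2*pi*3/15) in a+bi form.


Angle = 360*3/15 = 72°
a = cos(72°) = 0.3090
b = sin(72°) = 0.9511

0.3090 + 0.9511i


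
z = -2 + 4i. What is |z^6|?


|z| = sqrt(4+16) = sqrt(20) = 4.4721
|z^6| = |z|^6 = (sqrt(20))^6 = 20^3 = 8000

|z^6| = 8000


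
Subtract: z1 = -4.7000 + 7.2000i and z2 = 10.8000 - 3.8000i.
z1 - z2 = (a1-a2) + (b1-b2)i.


Real: -4.7 - 10.8 = -15.5
Imag: 7.2 + 3.8 = 11

-15.5000 + 11.0000i


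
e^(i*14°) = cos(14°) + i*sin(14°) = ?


cos(14°) = 0.9703
sin(14°) = 0.2419

e^(i*14°) = 0.9703 + 0.2419i


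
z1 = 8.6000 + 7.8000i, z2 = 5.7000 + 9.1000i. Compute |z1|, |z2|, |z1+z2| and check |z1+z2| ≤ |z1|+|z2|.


|z1| = sqrt(8.6^2 + 7.8^2) = sqrt(134.8) = 11.6103
|z2| = sqrt(5.7^2 + 9.1^2) = sqrt(115.3) = 10.7378
z1+z2 = 14.3000 + 16.9000i
|z1+z2| = sqrt(490.1) = 22.1382
|z1|+|z2| = 11.6103 + 10.7378 = 22.3481

|z1+z2| = 22.1382 ≤ |z1|+|z2| = 22.3481 (verified)


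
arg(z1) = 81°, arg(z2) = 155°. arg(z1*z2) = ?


arg(z1*z2) = 81° + 155° = 236°
Normalized to (-180°, 180°]: -124°

-124°


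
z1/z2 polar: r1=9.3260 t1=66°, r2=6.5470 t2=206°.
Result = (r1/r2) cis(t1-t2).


r = 9.3260 / 6.5470 = 1.4245
theta = 66° - 206° = -140° = 220° (mod 360)

1.4245 cis(220°)


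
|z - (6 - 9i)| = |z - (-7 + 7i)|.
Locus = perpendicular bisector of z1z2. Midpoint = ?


Equal distances means the locus is the perpendicular bisector of z1 and z2.
Midpoint = ((6+(-7))/2, (-9+7)/2) = (-0.5000, -1.0000)

Perpendicular bisector through (-0.5000, -1.0000)


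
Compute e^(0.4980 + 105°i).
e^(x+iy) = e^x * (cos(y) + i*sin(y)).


e^0.4980 = 1.64543
cos(105°) = -0.25882
sin(105°) = 0.96593
Real = 1.64543*(-0.25882) = -0.4259
Imag = 1.64543*0.96593 = 1.5894

-0.4259 + 1.5894i


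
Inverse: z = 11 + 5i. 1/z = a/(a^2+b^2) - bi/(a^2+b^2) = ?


|z|^2 = 121+25 = 146
1/z = (11 - 5i)/146

1/z = 0.0753 - 0.0342i


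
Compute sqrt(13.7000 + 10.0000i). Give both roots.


|z| = sqrt(187.69+100) = 16.9614
sqrt((|z|+a)/2) = sqrt((16.9614+13.7)/2) = sqrt(15.3307) = 3.9154
sqrt((|z|-a)/2) = sqrt((16.9614-13.7)/2) = sqrt(1.6307) = 1.2770

±(3.9154 + 1.2770i) i.e. 3.9154 + 1.2770i and -3.9154 - 1.2770i


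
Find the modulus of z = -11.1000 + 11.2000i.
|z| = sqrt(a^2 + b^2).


|z| = sqrt((-11.1)^2 + 11.2^2) = sqrt(123.21 + 125.44) = sqrt(248.65) = 15.7686

|z| = 15.7686


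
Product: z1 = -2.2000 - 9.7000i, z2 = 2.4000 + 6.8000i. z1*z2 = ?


Real = -2.2*2.4 - (-9.7)*6.8 = -5.28 - (-65.96) = 60.68
Imag = -2.2*6.8 + 2.4*(-9.7) = -14.96 - (23.28) = -38.24

60.6800 - 38.2400i


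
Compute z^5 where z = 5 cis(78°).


r^5 = 5^5 = 3125
n*theta = 5*78° = 390° = 30° (mod 360)
a = 3125*cos(30°) = 2706.3294
b = 3125*sin(30°) = 1562.5000

3125 cis(30°) = 2706.3294 + 1562.5000i


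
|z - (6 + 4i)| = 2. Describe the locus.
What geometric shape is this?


|z - z0| = r is a circle with center z0 and radius r.
Center = (6, 4), radius = 2

Circle with center (6, 4) and radius 2


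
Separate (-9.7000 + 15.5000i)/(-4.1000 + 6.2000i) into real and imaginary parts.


Multiply by conjugate: (-9.7000 + 15.5000i)(-4.1000 - 6.2000i) / ((-4.1)^2 + 6.2^2)
Numerator real = -9.7*(-4.1) + 15.5*6.2 = 135.87
Numerator imag = 15.5*(-4.1) - (-9.7)*6.2 = -3.41
Denominator = 55.25
Re(z) = 135.87/55.25 = 2.4592
Im(z) = -3.41/55.25 = -0.0617

Re(z) = 2.4592, Im(z) = -0.0617


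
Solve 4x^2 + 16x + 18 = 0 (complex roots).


disc = 16^2 - 4*4*18 = 256 - 288 = -32
sqrt(|disc|) = sqrt(32) = 5.6569
Real part = -16/(2*4) = -2.0000
Imag part = 5.6569/(2*4) = 0.7071

-2.0000 ± 0.7071i


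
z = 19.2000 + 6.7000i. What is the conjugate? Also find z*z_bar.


z_bar = 19.2000 - 6.7000i
z*z_bar = 19.2^2 + 6.7^2 = 368.64 + 44.89 = 413.53

z_bar = 19.2000 - 6.7000i, z*z_bar = 413.53


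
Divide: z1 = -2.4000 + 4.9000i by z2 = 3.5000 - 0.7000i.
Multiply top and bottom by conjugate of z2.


Conjugate of z2 = 3.5000 + 0.7000i
Numerator: (-2.4000 + 4.9000i)(3.5000 + 0.7000i) = -11.8300 + 15.4700i
Denominator: 3.5^2 + (-0.7)^2 = 12.74
Result = (-11.8300 + 15.4700i)/12.74

-0.9286 + 1.2143i


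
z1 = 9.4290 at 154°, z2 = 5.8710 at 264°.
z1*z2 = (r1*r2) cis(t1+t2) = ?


r = 9.4290 * 5.8710 = 55.3577
theta = 154° + 264° = 418° = 58° (mod 360)

55.3577 cis(58°)


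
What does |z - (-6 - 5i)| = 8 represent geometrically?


|z - z0| = r is a circle with center z0 and radius r.
Center = (-6, -5), radius = 8

Circle with center (-6, -5) and radius 8


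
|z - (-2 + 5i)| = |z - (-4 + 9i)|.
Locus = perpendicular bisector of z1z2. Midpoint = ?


Equal distances means the locus is the perpendicular bisector of z1 and z2.
Midpoint = ((-2+(-4))/2, (5+9)/2) = (-3.0000, 7.0000)

Perpendicular bisector through (-3.0000, 7.0000)


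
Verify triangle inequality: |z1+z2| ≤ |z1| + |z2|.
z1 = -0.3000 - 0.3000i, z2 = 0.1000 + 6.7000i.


|z1| = sqrt((-0.3)^2 + (-0.3)^2) = sqrt(0.18) = 0.4243
|z2| = sqrt(0.1^2 + 6.7^2) = sqrt(44.9) = 6.7007
z1+z2 = -0.2000 + 6.4000i
|z1+z2| = sqrt(41) = 6.4031
|z1|+|z2| = 0.4243 + 6.7007 = 7.1250

|z1+z2| = 6.4031 ≤ |z1|+|z2| = 7.1250 (verified)


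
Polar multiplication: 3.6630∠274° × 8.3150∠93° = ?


r = 3.6630 * 8.3150 = 30.4578
theta = 274° + 93° = 367° = 7° (mod 360)

30.4578 cis(7°)


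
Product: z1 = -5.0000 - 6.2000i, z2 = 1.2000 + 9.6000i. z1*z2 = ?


Real = -5*1.2 - (-6.2)*9.6 = -6 - (-59.52) = 53.52
Imag = -5*9.6 + 1.2*(-6.2) = -48 - (7.44) = -55.44

53.5200 - 55.4400i


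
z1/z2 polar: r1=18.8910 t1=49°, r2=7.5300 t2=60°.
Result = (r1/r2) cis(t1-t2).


r = 18.8910 / 7.5300 = 2.5088
theta = 49° - 60° = -11° = 349° (mod 360)

2.5088 cis(349°)


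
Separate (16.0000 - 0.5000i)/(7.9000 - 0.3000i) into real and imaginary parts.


Multiply by conjugate: (16.0000 - 0.5000i)(7.9000 + 0.3000i) / (7.9^2 + (-0.3)^2)
Numerator real = 16*7.9 - (0.5)*(-0.3) = 126.55
Numerator imag = -0.5*7.9 - 16*(-0.3) = 0.85
Denominator = 62.5
Re(z) = 126.55/62.5 = 2.0248
Im(z) = 0.85/62.5 = 0.0136

Re(z) = 2.0248, Im(z) = 0.0136


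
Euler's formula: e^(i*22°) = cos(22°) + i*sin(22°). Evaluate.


cos(22°) = 0.9272
sin(22°) = 0.3746

e^(i*22°) = 0.9272 + 0.3746i


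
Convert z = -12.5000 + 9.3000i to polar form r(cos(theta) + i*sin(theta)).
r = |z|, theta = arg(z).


r = sqrt(156.25+86.49) = sqrt(242.74) = 15.5801
theta = atan2(9.3, -12.5) = 143.3508 degrees

r = 15.5801, theta = 143.3508 degrees


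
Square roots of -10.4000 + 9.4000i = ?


|z| = sqrt(108.16+88.36) = 14.0186
sqrt((|z|+a)/2) = sqrt((14.0186+(-10.4))/2) = sqrt(1.8093) = 1.3451
sqrt((|z|-a)/2) = sqrt((14.0186-(-10.4))/2) = sqrt(12.2093) = 3.4942

±(1.3451 + 3.4942i) i.e. 1.3451 + 3.4942i and -1.3451 - 3.4942i


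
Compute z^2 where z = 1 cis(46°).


r^2 = 1^2 = 1
n*theta = 2*46° = 92° = 92° (mod 360)
a = 1*cos(92°) = -0.0349
b = 1*sin(92°) = 0.9994

1 cis(92°) = -0.0349 + 0.9994i


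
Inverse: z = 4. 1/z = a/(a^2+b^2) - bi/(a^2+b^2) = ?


|z|^2 = 16+0 = 16
1/z = (4 - 0i)/16

1/z = 0.2500 + 0i


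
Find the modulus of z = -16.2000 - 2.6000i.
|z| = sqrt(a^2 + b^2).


|z| = sqrt((-16.2)^2 + (-2.6)^2) = sqrt(262.44 + 6.76) = sqrt(269.2) = 16.4073

|z| = 16.4073


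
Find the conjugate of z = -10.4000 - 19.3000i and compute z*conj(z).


z_bar = -10.4000 + 19.3000i
z*z_bar = (-10.4)^2 + (-19.3)^2 = 108.16 + 372.49 = 480.65

z_bar = -10.4000 + 19.3000i, z*z_bar = 480.65


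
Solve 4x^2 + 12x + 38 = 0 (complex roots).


disc = 12^2 - 4*4*38 = 144 - 608 = -464
sqrt(|disc|) = sqrt(464) = 21.5407
Real part = -12/(2*4) = -1.5000
Imag part = 21.5407/(2*4) = 2.6926

-1.5000 ± 2.6926i


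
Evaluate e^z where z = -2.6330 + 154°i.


e^-2.6330 = 0.0719
cos(154°) = -0.8988
sin(154°) = 0.4384
Real = 0.0719*(-0.8988) = -0.0646
Imag = 0.0719*0.4384 = 0.0315

-0.0646 + 0.0315i


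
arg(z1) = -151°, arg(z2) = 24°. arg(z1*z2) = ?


arg(z1*z2) = -151° + 24° = -127°
Normalized to (-180°, 180°]: -127°

-127°


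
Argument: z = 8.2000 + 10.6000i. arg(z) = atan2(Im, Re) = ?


Re = 8.2, Im = 10.6
arg = atan2(10.6, 8.2) = 52.2750 degrees

arg(z) = 52.2750 degrees


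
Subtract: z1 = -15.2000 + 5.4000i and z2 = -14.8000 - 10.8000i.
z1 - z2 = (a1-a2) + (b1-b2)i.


Real: -15.2 + 14.8 = -0.4
Imag: 5.4 + 10.8 = 16.2

-0.4000 + 16.2000i


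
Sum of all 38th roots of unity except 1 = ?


With w = e^(2*pi*i/38), all 38 of the 38th roots of unity w^0 = 1, w, ..., w^(37) sum to 0: 1 + w + ... + w^(37) = (1 - w^38)/(1 - w) = 0 since w^38 = 1, w ≠ 1.
Removing the root 1: w + w^2 + ... + w^(37) = 0 - 1 = -1

Sum = -1


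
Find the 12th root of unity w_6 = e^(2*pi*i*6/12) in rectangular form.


Angle = 360*6/12 = 180°
a = cos(180°) = -1.0000
b = sin(180°) = 0

-1.0000 + 0i


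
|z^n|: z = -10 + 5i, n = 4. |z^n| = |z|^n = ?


|z| = sqrt(100+25) = sqrt(125) = 11.1803
|z^4| = |z|^4 = (sqrt(125))^4 = 125^2 = 15625

|z^4| = 15625


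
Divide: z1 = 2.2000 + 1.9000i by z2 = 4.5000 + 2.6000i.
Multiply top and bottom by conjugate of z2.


Conjugate of z2 = 4.5000 - 2.6000i
Numerator: (2.2000 + 1.9000i)(4.5000 - 2.6000i) = 14.8400 + 2.8300i
Denominator: 4.5^2 + 2.6^2 = 27.01
Result = (14.8400 + 2.8300i)/27.01

0.5494 + 0.1048i


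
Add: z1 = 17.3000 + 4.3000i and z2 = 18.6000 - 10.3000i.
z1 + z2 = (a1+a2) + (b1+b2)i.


Real: 17.3 + 18.6 = 35.9
Imag: 4.3 - 10.3 = -6

35.9000 - 6.0000i


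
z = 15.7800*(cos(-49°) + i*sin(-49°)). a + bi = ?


a = 15.7800*cos(-49°) = 15.7800*0.65606 = 10.3526
b = 15.7800*sin(-49°) = 15.7800*(-0.75471) = -11.9093

10.3526 - 11.9093i


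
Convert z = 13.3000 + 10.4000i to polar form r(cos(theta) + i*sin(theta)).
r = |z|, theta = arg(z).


r = sqrt(176.89+108.16) = sqrt(285.05) = 16.8834
theta = atan2(10.4, 13.3) = 38.0238 degrees

r = 16.8834, theta = 38.0238 degrees


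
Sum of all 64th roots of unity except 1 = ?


With w = e^(2*pi*i/64), all 64 of the 64th roots of unity w^0 = 1, w, ..., w^(63) sum to 0: 1 + w + ... + w^(63) = (1 - w^64)/(1 - w) = 0 since w^64 = 1, w ≠ 1.
Removing the root 1: w + w^2 + ... + w^(63) = 0 - 1 = -1

Sum = -1


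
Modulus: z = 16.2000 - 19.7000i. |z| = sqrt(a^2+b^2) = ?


|z| = sqrt(16.2^2 + (-19.7)^2) = sqrt(262.44 + 388.09) = sqrt(650.53) = 25.5055

|z| = 25.5055


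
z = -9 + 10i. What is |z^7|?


|z| = sqrt(81+100) = sqrt(181) = 13.4536
|z^7| = |z|^7 = (sqrt(181))^7 = 181^3 * sqrt(181) = 5929741*sqrt(181)

|z^7| = 5929741*sqrt(181) ≈ 79776506.1105


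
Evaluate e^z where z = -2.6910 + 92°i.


e^-2.6910 = 0.0678
cos(92°) = -0.0349
sin(92°) = 0.9994
Real = 0.0678*(-0.0349) = -0.0024
Imag = 0.0678*0.9994 = 0.0678

-0.0024 + 0.0678i


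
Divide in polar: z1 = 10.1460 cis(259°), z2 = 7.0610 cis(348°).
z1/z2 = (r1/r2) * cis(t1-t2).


r = 10.1460 / 7.0610 = 1.4369
theta = 259° - 348° = -89° = 271° (mod 360)

1.4369 cis(271°)


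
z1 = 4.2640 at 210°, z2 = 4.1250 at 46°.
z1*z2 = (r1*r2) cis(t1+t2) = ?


r = 4.2640 * 4.1250 = 17.5890
theta = 210° + 46° = 256° = 256° (mod 360)

17.5890 cis(256°)


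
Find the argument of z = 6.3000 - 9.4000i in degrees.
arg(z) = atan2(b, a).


Re = 6.3, Im = -9.4
arg = atan2(-9.4, 6.3) = -56.1695 degrees

arg(z) = -56.1695 degrees


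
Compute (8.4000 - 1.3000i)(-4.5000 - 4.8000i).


Real = 8.4*(-4.5) - (-1.3)*(-4.8) = -37.8 - 6.24 = -44.04
Imag = 8.4*(-4.8) - (4.5)*(-1.3) = -40.32 + 5.85 = -34.47

-44.0400 - 34.4700i


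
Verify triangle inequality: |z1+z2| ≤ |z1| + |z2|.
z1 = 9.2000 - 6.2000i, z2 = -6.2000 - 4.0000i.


|z1| = sqrt(9.2^2 + (-6.2)^2) = sqrt(123.08) = 11.0941
|z2| = sqrt((-6.2)^2 + (-4)^2) = sqrt(54.44) = 7.3783
z1+z2 = 3.0000 - 10.2000i
|z1+z2| = sqrt(113.04) = 10.6320
|z1|+|z2| = 11.0941 + 7.3783 = 18.4724

|z1+z2| = 10.6320 ≤ |z1|+|z2| = 18.4724 (verified)


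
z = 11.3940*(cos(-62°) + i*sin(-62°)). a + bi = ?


a = 11.3940*cos(-62°) = 11.3940*0.469472 = 5.3492
b = 11.3940*sin(-62°) = 11.3940*(-0.88295) = -10.0603

5.3492 - 10.0603i


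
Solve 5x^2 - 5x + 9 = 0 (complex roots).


disc = (-5)^2 - 4*5*9 = 25 - 180 = -155
sqrt(|disc|) = sqrt(155) = 12.4499
Real part = 5/(2*5) = 0.5000
Imag part = 12.4499/(2*5) = 1.2450

0.5000 ± 1.2450i
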